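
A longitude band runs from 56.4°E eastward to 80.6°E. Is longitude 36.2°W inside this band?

No

Band width going east from +56.4° to +80.6°: ((80.6 − 56.4) mod 360) = 24.2°.
Offset of -36.2° east of the west edge: ((-36.2 − 56.4) mod 360) = 267.4°.
267.4° > 24.2° ⇒ outside.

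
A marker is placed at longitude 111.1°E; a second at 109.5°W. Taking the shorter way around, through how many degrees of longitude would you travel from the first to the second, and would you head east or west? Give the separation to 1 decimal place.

Raw difference: -109.5 − 111.1 = -220.6°.
Normalise into (−180°, 180°]: -220.6° + 360° = 139.4°.
Positive ⇒ the second point lies to the east; separation 139.4°.

139.4° east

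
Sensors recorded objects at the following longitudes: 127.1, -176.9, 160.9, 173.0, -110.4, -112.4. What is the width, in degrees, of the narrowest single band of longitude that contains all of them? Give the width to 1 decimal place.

122.5°

Sort the longitudes: -176.9°, -112.4°, -110.4°, +127.1°, +160.9°, +173.0°.
Eastward gaps between consecutive values (wrapping around): 64.5°, 2.0°, 237.5°, 33.8°, 12.1°, 10.1°.
Largest gap = 237.5° ⇒ minimal covering band is its complement: 360° − 237.5° = 122.5°.
Band runs from +127.1° eastward to -110.4°, crossing the antimeridian.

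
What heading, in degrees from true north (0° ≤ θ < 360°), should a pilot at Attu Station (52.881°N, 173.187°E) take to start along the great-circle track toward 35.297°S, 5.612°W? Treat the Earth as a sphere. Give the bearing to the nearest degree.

Δλ = -5.612 − 173.187 = -178.799°.
θ = atan2( sin Δλ · cos φ₂ , cos φ₁ · sin φ₂ − sin φ₁ · cos φ₂ · cos Δλ )
  = atan2(-0.01711, 0.30196) = -3.242° → normalised to [0°, 360°): 356.758°.

357°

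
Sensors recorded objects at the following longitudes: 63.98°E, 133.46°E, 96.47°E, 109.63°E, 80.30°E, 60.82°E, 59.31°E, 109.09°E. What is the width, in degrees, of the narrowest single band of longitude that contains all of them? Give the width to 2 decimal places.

74.15°

Sort the longitudes: +59.31°, +60.82°, +63.98°, +80.30°, +96.47°, +109.09°, +109.63°, +133.46°.
Eastward gaps between consecutive values (wrapping around): 1.51°, 3.16°, 16.32°, 16.17°, 12.62°, 0.54°, 23.83°, 285.85°.
Largest gap = 285.85° ⇒ minimal covering band is its complement: 360° − 285.85° = 74.15°.
Band runs from +59.31° eastward to +133.46°.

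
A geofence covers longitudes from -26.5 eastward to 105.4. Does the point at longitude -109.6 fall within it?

No

Band width going east from -26.5° to +105.4°: ((105.4 − -26.5) mod 360) = 131.9°.
Offset of -109.6° east of the west edge: ((-109.6 − -26.5) mod 360) = 276.9°.
276.9° > 131.9° ⇒ outside.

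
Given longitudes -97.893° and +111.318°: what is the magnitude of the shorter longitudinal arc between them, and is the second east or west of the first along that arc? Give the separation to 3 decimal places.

Raw difference: 111.318 − -97.893 = 209.211°.
Normalise into (−180°, 180°]: 209.211° − 360° = -150.789°.
Negative ⇒ the second point lies to the west; separation 150.789°.

150.789° west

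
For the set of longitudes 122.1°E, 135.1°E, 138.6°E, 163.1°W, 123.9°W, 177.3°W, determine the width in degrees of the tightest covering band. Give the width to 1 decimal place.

Sort the longitudes: -177.3°, -163.1°, -123.9°, +122.1°, +135.1°, +138.6°.
Eastward gaps between consecutive values (wrapping around): 14.2°, 39.2°, 246.0°, 13.0°, 3.5°, 44.1°.
Largest gap = 246.0° ⇒ minimal covering band is its complement: 360° − 246.0° = 114.0°.
Band runs from +122.1° eastward to -123.9°, crossing the antimeridian.

114.0°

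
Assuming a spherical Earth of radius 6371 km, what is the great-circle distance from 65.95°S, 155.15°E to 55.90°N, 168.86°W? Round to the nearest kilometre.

13882 km

Δλ = -168.86 − 155.15 = -324.01°; wrapped into (−180°, 180°]: 35.99°.
Δφ = 55.90 − -65.95 = 121.85°.
a = sin²(Δφ/2) + cos φ₁ · cos φ₂ · sin²(Δλ/2) = 0.785655.
c = 2·atan2(√a, √(1−a)) = 2.17890 rad → d = 6371·c ≈ 13881.75 km.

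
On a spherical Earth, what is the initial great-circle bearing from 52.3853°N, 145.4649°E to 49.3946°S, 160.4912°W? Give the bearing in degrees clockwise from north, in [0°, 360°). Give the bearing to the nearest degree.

145°

Δλ = -160.4912 − 145.4649 = -305.9561°; wrapped into (−180°, 180°]: 54.0439°.
θ = atan2( sin Δλ · cos φ₂ , cos φ₁ · sin φ₂ − sin φ₁ · cos φ₂ · cos Δλ )
  = atan2(0.52684, -0.76610) = 145.484° → normalised to [0°, 360°): 145.484°.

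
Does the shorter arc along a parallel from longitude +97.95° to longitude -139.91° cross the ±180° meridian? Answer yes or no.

Naïve |-139.91 − 97.95| = 237.86° > 180°, so the shorter arc goes the other way round — across 180°.
Signed shortest Δλ = ((-139.91 − 97.95 + 180) mod 360) − 180 = 122.14°.
Going east by 122.14° from +97.95° passes through 180° before reaching -139.91°.

Yes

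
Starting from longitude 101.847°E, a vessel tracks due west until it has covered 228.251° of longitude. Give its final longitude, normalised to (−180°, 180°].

126.404°W

Start at +101.847°; shift −228.251° → -126.404°.
-126.404° already lies in (−180°, 180°].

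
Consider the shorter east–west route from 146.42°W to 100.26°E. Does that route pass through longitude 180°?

Yes

Naïve |100.26 − -146.42| = 246.68° > 180°, so the shorter arc goes the other way round — across 180°.
Signed shortest Δλ = ((100.26 − -146.42 + 180) mod 360) − 180 = -113.32°.
Going west by 113.32° from -146.42° passes through 180° before reaching +100.26°.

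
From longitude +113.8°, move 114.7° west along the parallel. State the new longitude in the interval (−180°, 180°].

-0.9°

Start at +113.8°; shift −114.7° → -0.9°.
-0.9° already lies in (−180°, 180°].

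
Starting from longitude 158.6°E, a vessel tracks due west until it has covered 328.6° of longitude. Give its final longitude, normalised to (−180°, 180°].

Start at +158.6°; shift −328.6° → -170.0°.
-170.0° already lies in (−180°, 180°].

170.0°W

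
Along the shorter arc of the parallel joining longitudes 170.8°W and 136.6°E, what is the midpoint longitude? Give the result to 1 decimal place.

162.9°E

Signed shortest Δλ from -170.8° to +136.6° is -52.6°.
Midpoint longitude = -170.8° + (-52.6°)/2 = -170.8° − 26.3° = -197.1°.
Normalise into (−180°, 180°]: +162.9°.
(The naïve average (-170.8 + +136.6)/2 = -17.1° is on the wrong side of the globe.)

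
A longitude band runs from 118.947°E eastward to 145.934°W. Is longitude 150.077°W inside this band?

Band width going east from +118.947° to -145.934°: ((-145.934 − 118.947) mod 360) = 95.119°.
Offset of -150.077° east of the west edge: ((-150.077 − 118.947) mod 360) = 90.976°.
90.976° ≤ 95.119° ⇒ inside.

Yes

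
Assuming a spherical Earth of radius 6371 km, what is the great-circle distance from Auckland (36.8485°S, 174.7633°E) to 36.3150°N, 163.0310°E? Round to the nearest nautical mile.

Δλ = 163.0310 − 174.7633 = -11.7323°.
Δφ = 36.3150 − -36.8485 = 73.1635°.
a = sin²(Δφ/2) + cos φ₁ · cos φ₂ · sin²(Δλ/2) = 0.361915.
c = 2·atan2(√a, √(1−a)) = 1.29099 rad → d = 6371·c ≈ 8224.89 km ≈ 4441.09 nmi.

4441 nmi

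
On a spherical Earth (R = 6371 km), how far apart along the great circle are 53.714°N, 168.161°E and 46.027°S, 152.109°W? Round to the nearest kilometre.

11710 km

Δλ = -152.109 − 168.161 = -320.270°; wrapped into (−180°, 180°]: 39.730°.
Δφ = -46.027 − 53.714 = -99.741°.
a = sin²(Δφ/2) + cos φ₁ · cos φ₂ · sin²(Δλ/2) = 0.632044.
c = 2·atan2(√a, √(1−a)) = 1.83805 rad → d = 6371·c ≈ 11710.25 km.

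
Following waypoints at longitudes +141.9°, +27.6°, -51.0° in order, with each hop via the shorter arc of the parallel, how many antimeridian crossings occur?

Leg 1: +141.9° → +27.6°, shortest Δλ = -114.3° (west) — does not cross 180°.
Leg 2: +27.6° → -51.0°, shortest Δλ = -78.6° (west) — does not cross 180°.
Total crossings: 0.

0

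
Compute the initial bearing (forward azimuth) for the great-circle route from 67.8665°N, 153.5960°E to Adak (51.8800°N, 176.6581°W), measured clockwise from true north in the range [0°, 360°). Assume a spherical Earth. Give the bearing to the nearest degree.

123°

Δλ = -176.6581 − 153.5960 = -330.2541°; wrapped into (−180°, 180°]: 29.7459°.
θ = atan2( sin Δλ · cos φ₂ , cos φ₁ · sin φ₂ − sin φ₁ · cos φ₂ · cos Δλ )
  = atan2(0.30628, -0.20006) = 123.153° → normalised to [0°, 360°): 123.153°.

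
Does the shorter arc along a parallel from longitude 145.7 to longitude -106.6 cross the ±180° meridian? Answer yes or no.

Naïve |-106.6 − 145.7| = 252.3° > 180°, so the shorter arc goes the other way round — across 180°.
Signed shortest Δλ = ((-106.6 − 145.7 + 180) mod 360) − 180 = 107.7°.
Going east by 107.7° from +145.7° passes through 180° before reaching -106.6°.

Yes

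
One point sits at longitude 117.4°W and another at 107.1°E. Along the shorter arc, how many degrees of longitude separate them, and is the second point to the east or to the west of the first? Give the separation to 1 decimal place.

Raw difference: 107.1 − -117.4 = 224.5°.
Normalise into (−180°, 180°]: 224.5° − 360° = -135.5°.
Negative ⇒ the second point lies to the west; separation 135.5°.

135.5° west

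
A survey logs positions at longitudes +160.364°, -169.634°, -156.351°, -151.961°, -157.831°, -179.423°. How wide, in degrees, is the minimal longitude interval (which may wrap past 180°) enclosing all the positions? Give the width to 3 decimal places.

47.675°

Sort the longitudes: -179.423°, -169.634°, -157.831°, -156.351°, -151.961°, +160.364°.
Eastward gaps between consecutive values (wrapping around): 9.789°, 11.803°, 1.480°, 4.390°, 312.325°, 20.213°.
Largest gap = 312.325° ⇒ minimal covering band is its complement: 360° − 312.325° = 47.675°.
Band runs from +160.364° eastward to -151.961°, crossing the antimeridian.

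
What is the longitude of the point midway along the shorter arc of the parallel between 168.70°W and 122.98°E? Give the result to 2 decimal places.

Signed shortest Δλ from -168.70° to +122.98° is -68.32°.
Midpoint longitude = -168.70° + (-68.32°)/2 = -168.70° − 34.16° = -202.86°.
Normalise into (−180°, 180°]: +157.14°.
(The naïve average (-168.70 + +122.98)/2 = -22.86° is on the wrong side of the globe.)

157.14°E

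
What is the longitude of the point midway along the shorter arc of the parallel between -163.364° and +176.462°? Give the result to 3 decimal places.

-173.451°

Signed shortest Δλ from -163.364° to +176.462° is -20.174°.
Midpoint longitude = -163.364° + (-20.174°)/2 = -163.364° − 10.087° = -173.451°.
(The naïve average (-163.364 + +176.462)/2 = 6.549° is on the wrong side of the globe.)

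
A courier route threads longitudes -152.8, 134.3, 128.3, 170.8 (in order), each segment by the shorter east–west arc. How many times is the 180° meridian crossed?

Leg 1: -152.8° → +134.3°, shortest Δλ = -72.9° (west) — crosses 180°.
Leg 2: +134.3° → +128.3°, shortest Δλ = -6.0° (west) — does not cross 180°.
Leg 3: +128.3° → +170.8°, shortest Δλ = 42.5° (east) — does not cross 180°.
Total crossings: 1.

1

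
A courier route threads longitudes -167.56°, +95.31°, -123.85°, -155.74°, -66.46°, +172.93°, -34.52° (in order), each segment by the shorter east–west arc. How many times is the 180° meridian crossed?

4

Leg 1: -167.56° → +95.31°, shortest Δλ = -97.13° (west) — crosses 180°.
Leg 2: +95.31° → -123.85°, shortest Δλ = 140.84° (east) — crosses 180°.
Leg 3: -123.85° → -155.74°, shortest Δλ = -31.89° (west) — does not cross 180°.
Leg 4: -155.74° → -66.46°, shortest Δλ = 89.28° (east) — does not cross 180°.
Leg 5: -66.46° → +172.93°, shortest Δλ = -120.61° (west) — crosses 180°.
Leg 6: +172.93° → -34.52°, shortest Δλ = 152.55° (east) — crosses 180°.
Total crossings: 4.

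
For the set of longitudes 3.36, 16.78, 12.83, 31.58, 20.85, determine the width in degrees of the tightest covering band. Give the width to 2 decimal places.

Sort the longitudes: +3.36°, +12.83°, +16.78°, +20.85°, +31.58°.
Eastward gaps between consecutive values (wrapping around): 9.47°, 3.95°, 4.07°, 10.73°, 331.78°.
Largest gap = 331.78° ⇒ minimal covering band is its complement: 360° − 331.78° = 28.22°.
Band runs from +3.36° eastward to +31.58°.

28.22°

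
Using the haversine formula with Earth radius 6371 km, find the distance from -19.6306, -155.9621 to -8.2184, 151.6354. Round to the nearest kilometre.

Δλ = 151.6354 − -155.9621 = 307.5975°; wrapped into (−180°, 180°]: -52.4025°.
Δφ = -8.2184 − -19.6306 = 11.4122°.
a = sin²(Δφ/2) + cos φ₁ · cos φ₂ · sin²(Δλ/2) = 0.191614.
c = 2·atan2(√a, √(1−a)) = 0.90616 rad → d = 6371·c ≈ 5773.15 km.

5773 km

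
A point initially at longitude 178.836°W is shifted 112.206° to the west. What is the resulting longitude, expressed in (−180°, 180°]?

Start at -178.836°; shift −112.206° → -291.042°.
-291.042° lies outside (−180°, 180°]; add 360° → +68.958°.

68.958°E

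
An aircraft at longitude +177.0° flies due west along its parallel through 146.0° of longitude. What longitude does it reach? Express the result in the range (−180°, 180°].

+31.0°

Start at +177.0°; shift −146.0° → +31.0°.
+31.0° already lies in (−180°, 180°].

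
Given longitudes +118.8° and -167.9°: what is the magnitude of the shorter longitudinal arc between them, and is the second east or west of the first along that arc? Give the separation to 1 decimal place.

73.3° east

Raw difference: -167.9 − 118.8 = -286.7°.
Normalise into (−180°, 180°]: -286.7° + 360° = 73.3°.
Positive ⇒ the second point lies to the east; separation 73.3°.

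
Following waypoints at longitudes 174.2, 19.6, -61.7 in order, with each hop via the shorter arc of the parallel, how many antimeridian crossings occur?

Leg 1: +174.2° → +19.6°, shortest Δλ = -154.6° (west) — does not cross 180°.
Leg 2: +19.6° → -61.7°, shortest Δλ = -81.3° (west) — does not cross 180°.
Total crossings: 0.

0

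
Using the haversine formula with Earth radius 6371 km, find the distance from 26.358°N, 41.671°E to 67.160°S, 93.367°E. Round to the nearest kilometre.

Δλ = 93.367 − 41.671 = 51.696°.
Δφ = -67.160 − 26.358 = -93.518°.
a = sin²(Δφ/2) + cos φ₁ · cos φ₂ · sin²(Δλ/2) = 0.596793.
c = 2·atan2(√a, √(1−a)) = 1.76561 rad → d = 6371·c ≈ 11248.71 km.

11249 km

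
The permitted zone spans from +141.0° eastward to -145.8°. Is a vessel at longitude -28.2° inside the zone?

Band width going east from +141.0° to -145.8°: ((-145.8 − 141.0) mod 360) = 73.2°.
Offset of -28.2° east of the west edge: ((-28.2 − 141.0) mod 360) = 190.8°.
190.8° > 73.2° ⇒ outside.

No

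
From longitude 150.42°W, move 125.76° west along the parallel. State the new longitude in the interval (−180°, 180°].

83.82°E

Start at -150.42°; shift −125.76° → -276.18°.
-276.18° lies outside (−180°, 180°]; add 360° → +83.82°.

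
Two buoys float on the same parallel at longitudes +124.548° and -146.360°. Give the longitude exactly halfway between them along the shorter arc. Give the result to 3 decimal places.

+169.094°

Signed shortest Δλ from +124.548° to -146.360° is +89.092°.
Midpoint longitude = +124.548° + (+89.092°)/2 = +124.548° + 44.546° = +169.094°.
(The naïve average (+124.548 + -146.360)/2 = -10.906° is on the wrong side of the globe.)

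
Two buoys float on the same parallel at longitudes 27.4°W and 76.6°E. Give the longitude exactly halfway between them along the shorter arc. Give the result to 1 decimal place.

24.6°E

Signed shortest Δλ from -27.4° to +76.6° is +104.0°.
Midpoint longitude = -27.4° + (+104.0°)/2 = -27.4° + 52.0° = +24.6°.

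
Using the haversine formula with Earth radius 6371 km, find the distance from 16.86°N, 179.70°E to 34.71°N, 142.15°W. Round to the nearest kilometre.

Δλ = -142.15 − 179.70 = -321.85°; wrapped into (−180°, 180°]: 38.15°.
Δφ = 34.71 − 16.86 = 17.85°.
a = sin²(Δφ/2) + cos φ₁ · cos φ₂ · sin²(Δλ/2) = 0.108091.
c = 2·atan2(√a, √(1−a)) = 0.67001 rad → d = 6371·c ≈ 4268.61 km.

4269 km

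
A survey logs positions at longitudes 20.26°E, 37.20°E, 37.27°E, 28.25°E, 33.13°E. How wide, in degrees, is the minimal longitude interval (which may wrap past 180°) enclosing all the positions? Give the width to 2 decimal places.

Sort the longitudes: +20.26°, +28.25°, +33.13°, +37.20°, +37.27°.
Eastward gaps between consecutive values (wrapping around): 7.99°, 4.88°, 4.07°, 0.07°, 342.99°.
Largest gap = 342.99° ⇒ minimal covering band is its complement: 360° − 342.99° = 17.01°.
Band runs from +20.26° eastward to +37.27°.

17.01°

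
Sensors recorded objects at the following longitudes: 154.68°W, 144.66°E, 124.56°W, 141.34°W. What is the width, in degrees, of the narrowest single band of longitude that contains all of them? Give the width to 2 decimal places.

90.78°

Sort the longitudes: -154.68°, -141.34°, -124.56°, +144.66°.
Eastward gaps between consecutive values (wrapping around): 13.34°, 16.78°, 269.22°, 60.66°.
Largest gap = 269.22° ⇒ minimal covering band is its complement: 360° − 269.22° = 90.78°.
Band runs from +144.66° eastward to -124.56°, crossing the antimeridian.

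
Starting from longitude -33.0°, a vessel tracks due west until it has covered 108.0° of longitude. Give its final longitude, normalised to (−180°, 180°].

Start at -33.0°; shift −108.0° → -141.0°.
-141.0° already lies in (−180°, 180°].

-141.0°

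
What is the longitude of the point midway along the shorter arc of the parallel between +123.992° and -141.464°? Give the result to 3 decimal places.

Signed shortest Δλ from +123.992° to -141.464° is +94.544°.
Midpoint longitude = +123.992° + (+94.544°)/2 = +123.992° + 47.272° = +171.264°.
(The naïve average (+123.992 + -141.464)/2 = -8.736° is on the wrong side of the globe.)

+171.264°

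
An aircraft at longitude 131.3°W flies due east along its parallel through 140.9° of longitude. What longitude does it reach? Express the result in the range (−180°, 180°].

Start at -131.3°; shift +140.9° → +9.6°.
+9.6° already lies in (−180°, 180°].

9.6°E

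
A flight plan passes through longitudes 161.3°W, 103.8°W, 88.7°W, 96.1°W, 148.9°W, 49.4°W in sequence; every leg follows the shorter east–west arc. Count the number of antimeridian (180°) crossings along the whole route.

Leg 1: -161.3° → -103.8°, shortest Δλ = 57.5° (east) — does not cross 180°.
Leg 2: -103.8° → -88.7°, shortest Δλ = 15.1° (east) — does not cross 180°.
Leg 3: -88.7° → -96.1°, shortest Δλ = -7.4° (west) — does not cross 180°.
Leg 4: -96.1° → -148.9°, shortest Δλ = -52.8° (west) — does not cross 180°.
Leg 5: -148.9° → -49.4°, shortest Δλ = 99.5° (east) — does not cross 180°.
Total crossings: 0.

0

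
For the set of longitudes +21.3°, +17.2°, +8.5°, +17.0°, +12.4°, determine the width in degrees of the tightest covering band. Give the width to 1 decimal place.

Sort the longitudes: +8.5°, +12.4°, +17.0°, +17.2°, +21.3°.
Eastward gaps between consecutive values (wrapping around): 3.9°, 4.6°, 0.2°, 4.1°, 347.2°.
Largest gap = 347.2° ⇒ minimal covering band is its complement: 360° − 347.2° = 12.8°.
Band runs from +8.5° eastward to +21.3°.

12.8°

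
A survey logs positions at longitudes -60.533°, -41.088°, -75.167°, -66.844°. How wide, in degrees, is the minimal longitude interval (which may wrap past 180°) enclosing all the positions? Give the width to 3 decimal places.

34.079°

Sort the longitudes: -75.167°, -66.844°, -60.533°, -41.088°.
Eastward gaps between consecutive values (wrapping around): 8.323°, 6.311°, 19.445°, 325.921°.
Largest gap = 325.921° ⇒ minimal covering band is its complement: 360° − 325.921° = 34.079°.
Band runs from -75.167° eastward to -41.088°.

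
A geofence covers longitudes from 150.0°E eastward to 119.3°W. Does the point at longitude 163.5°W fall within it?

Yes

Band width going east from +150.0° to -119.3°: ((-119.3 − 150.0) mod 360) = 90.7°.
Offset of -163.5° east of the west edge: ((-163.5 − 150.0) mod 360) = 46.5°.
46.5° ≤ 90.7° ⇒ inside.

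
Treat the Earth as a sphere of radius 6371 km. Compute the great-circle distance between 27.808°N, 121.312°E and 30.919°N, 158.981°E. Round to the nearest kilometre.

3650 km

Δλ = 158.981 − 121.312 = 37.669°.
Δφ = 30.919 − 27.808 = 3.111°.
a = sin²(Δφ/2) + cos φ₁ · cos φ₂ · sin²(Δλ/2) = 0.079823.
c = 2·atan2(√a, √(1−a)) = 0.57286 rad → d = 6371·c ≈ 3649.70 km.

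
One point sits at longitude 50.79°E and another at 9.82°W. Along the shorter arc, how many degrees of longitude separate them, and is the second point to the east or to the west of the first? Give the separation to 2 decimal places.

Raw difference: -9.82 − 50.79 = -60.61°.
Normalise into (−180°, 180°]: -60.61° stays -60.61°.
Negative ⇒ the second point lies to the west; separation 60.61°.

60.61° west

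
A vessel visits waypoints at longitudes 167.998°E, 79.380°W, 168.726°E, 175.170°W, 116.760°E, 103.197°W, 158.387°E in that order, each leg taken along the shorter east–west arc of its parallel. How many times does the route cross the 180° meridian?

6

Leg 1: +167.998° → -79.380°, shortest Δλ = 112.622° (east) — crosses 180°.
Leg 2: -79.380° → +168.726°, shortest Δλ = -111.894° (west) — crosses 180°.
Leg 3: +168.726° → -175.170°, shortest Δλ = 16.104° (east) — crosses 180°.
Leg 4: -175.170° → +116.760°, shortest Δλ = -68.07° (west) — crosses 180°.
Leg 5: +116.760° → -103.197°, shortest Δλ = 140.043° (east) — crosses 180°.
Leg 6: -103.197° → +158.387°, shortest Δλ = -98.416° (west) — crosses 180°.
Total crossings: 6.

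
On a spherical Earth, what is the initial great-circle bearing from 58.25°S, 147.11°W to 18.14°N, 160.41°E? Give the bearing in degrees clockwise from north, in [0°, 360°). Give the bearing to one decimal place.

311.0°

Δλ = 160.41 − -147.11 = 307.52°; wrapped into (−180°, 180°]: -52.48°.
θ = atan2( sin Δλ · cos φ₂ , cos φ₁ · sin φ₂ − sin φ₁ · cos φ₂ · cos Δλ )
  = atan2(-0.75372, 0.65599) = -48.966° → normalised to [0°, 360°): 311.034°.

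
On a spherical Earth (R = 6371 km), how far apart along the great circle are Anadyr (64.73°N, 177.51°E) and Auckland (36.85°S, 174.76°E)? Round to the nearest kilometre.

Δλ = 174.76 − 177.51 = -2.75°.
Δφ = -36.85 − 64.73 = -101.58°.
a = sin²(Δφ/2) + cos φ₁ · cos φ₂ · sin²(Δλ/2) = 0.600565.
c = 2·atan2(√a, √(1−a)) = 1.77331 rad → d = 6371·c ≈ 11297.74 km.

11298 km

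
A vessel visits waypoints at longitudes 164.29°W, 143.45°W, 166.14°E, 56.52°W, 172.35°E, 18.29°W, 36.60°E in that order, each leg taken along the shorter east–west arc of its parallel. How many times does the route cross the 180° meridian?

Leg 1: -164.29° → -143.45°, shortest Δλ = 20.84° (east) — does not cross 180°.
Leg 2: -143.45° → +166.14°, shortest Δλ = -50.41° (west) — crosses 180°.
Leg 3: +166.14° → -56.52°, shortest Δλ = 137.34° (east) — crosses 180°.
Leg 4: -56.52° → +172.35°, shortest Δλ = -131.13° (west) — crosses 180°.
Leg 5: +172.35° → -18.29°, shortest Δλ = 169.36° (east) — crosses 180°.
Leg 6: -18.29° → +36.60°, shortest Δλ = 54.89° (east) — does not cross 180°.
Total crossings: 4.

4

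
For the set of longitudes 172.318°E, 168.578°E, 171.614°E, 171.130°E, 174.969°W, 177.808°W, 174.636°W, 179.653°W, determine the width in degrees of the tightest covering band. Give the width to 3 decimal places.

Sort the longitudes: -179.653°, -177.808°, -174.969°, -174.636°, +168.578°, +171.130°, +171.614°, +172.318°.
Eastward gaps between consecutive values (wrapping around): 1.845°, 2.839°, 0.333°, 343.214°, 2.552°, 0.484°, 0.704°, 8.029°.
Largest gap = 343.214° ⇒ minimal covering band is its complement: 360° − 343.214° = 16.786°.
Band runs from +168.578° eastward to -174.636°, crossing the antimeridian.

16.786°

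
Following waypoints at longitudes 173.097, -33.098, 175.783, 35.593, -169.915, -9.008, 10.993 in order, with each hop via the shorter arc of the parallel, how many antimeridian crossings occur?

Leg 1: +173.097° → -33.098°, shortest Δλ = 153.805° (east) — crosses 180°.
Leg 2: -33.098° → +175.783°, shortest Δλ = -151.119° (west) — crosses 180°.
Leg 3: +175.783° → +35.593°, shortest Δλ = -140.19° (west) — does not cross 180°.
Leg 4: +35.593° → -169.915°, shortest Δλ = 154.492° (east) — crosses 180°.
Leg 5: -169.915° → -9.008°, shortest Δλ = 160.907° (east) — does not cross 180°.
Leg 6: -9.008° → +10.993°, shortest Δλ = 20.001° (east) — does not cross 180°.
Total crossings: 3.

3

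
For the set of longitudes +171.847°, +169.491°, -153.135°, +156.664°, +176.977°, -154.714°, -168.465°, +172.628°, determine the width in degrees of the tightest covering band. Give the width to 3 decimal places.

Sort the longitudes: -168.465°, -154.714°, -153.135°, +156.664°, +169.491°, +171.847°, +172.628°, +176.977°.
Eastward gaps between consecutive values (wrapping around): 13.751°, 1.579°, 309.799°, 12.827°, 2.356°, 0.781°, 4.349°, 14.558°.
Largest gap = 309.799° ⇒ minimal covering band is its complement: 360° − 309.799° = 50.201°.
Band runs from +156.664° eastward to -153.135°, crossing the antimeridian.

50.201°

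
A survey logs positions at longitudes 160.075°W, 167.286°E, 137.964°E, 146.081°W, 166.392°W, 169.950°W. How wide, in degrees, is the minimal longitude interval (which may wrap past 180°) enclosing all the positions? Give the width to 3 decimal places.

75.955°

Sort the longitudes: -169.950°, -166.392°, -160.075°, -146.081°, +137.964°, +167.286°.
Eastward gaps between consecutive values (wrapping around): 3.558°, 6.317°, 13.994°, 284.045°, 29.322°, 22.764°.
Largest gap = 284.045° ⇒ minimal covering band is its complement: 360° − 284.045° = 75.955°.
Band runs from +137.964° eastward to -146.081°, crossing the antimeridian.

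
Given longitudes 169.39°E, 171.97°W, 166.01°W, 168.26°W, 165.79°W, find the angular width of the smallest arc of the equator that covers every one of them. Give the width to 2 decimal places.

Sort the longitudes: -171.97°, -168.26°, -166.01°, -165.79°, +169.39°.
Eastward gaps between consecutive values (wrapping around): 3.71°, 2.25°, 0.22°, 335.18°, 18.64°.
Largest gap = 335.18° ⇒ minimal covering band is its complement: 360° − 335.18° = 24.82°.
Band runs from +169.39° eastward to -165.79°, crossing the antimeridian.

24.82°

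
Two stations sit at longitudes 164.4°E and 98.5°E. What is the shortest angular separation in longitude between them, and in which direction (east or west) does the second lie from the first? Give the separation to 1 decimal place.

65.9° west

Raw difference: 98.5 − 164.4 = -65.9°.
Normalise into (−180°, 180°]: -65.9° stays -65.9°.
Negative ⇒ the second point lies to the west; separation 65.9°.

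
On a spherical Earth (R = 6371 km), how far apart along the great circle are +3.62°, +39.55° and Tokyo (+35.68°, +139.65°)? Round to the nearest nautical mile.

5767 nmi

Δλ = 139.65 − 39.55 = 100.10°.
Δφ = 35.68 − 3.62 = 32.06°.
a = sin²(Δφ/2) + cos φ₁ · cos φ₂ · sin²(Δλ/2) = 0.552669.
c = 2·atan2(√a, √(1−a)) = 1.67633 rad → d = 6371·c ≈ 10679.90 km ≈ 5766.68 nmi.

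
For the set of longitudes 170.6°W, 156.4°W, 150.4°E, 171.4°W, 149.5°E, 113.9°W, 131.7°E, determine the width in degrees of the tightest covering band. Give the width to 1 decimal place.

114.4°

Sort the longitudes: -171.4°, -170.6°, -156.4°, -113.9°, +131.7°, +149.5°, +150.4°.
Eastward gaps between consecutive values (wrapping around): 0.8°, 14.2°, 42.5°, 245.6°, 17.8°, 0.9°, 38.2°.
Largest gap = 245.6° ⇒ minimal covering band is its complement: 360° − 245.6° = 114.4°.
Band runs from +131.7° eastward to -113.9°, crossing the antimeridian.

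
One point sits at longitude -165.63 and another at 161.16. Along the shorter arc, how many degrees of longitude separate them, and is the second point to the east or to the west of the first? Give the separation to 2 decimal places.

33.21° west

Raw difference: 161.16 − -165.63 = 326.79°.
Normalise into (−180°, 180°]: 326.79° − 360° = -33.21°.
Negative ⇒ the second point lies to the west; separation 33.21°.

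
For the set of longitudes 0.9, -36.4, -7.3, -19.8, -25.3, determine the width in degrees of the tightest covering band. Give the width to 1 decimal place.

37.3°

Sort the longitudes: -36.4°, -25.3°, -19.8°, -7.3°, +0.9°.
Eastward gaps between consecutive values (wrapping around): 11.1°, 5.5°, 12.5°, 8.2°, 322.7°.
Largest gap = 322.7° ⇒ minimal covering band is its complement: 360° − 322.7° = 37.3°.
Band runs from -36.4° eastward to +0.9°.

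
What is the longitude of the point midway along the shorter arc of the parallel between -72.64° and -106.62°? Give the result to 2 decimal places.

Signed shortest Δλ from -72.64° to -106.62° is -33.98°.
Midpoint longitude = -72.64° + (-33.98°)/2 = -72.64° − 16.99° = -89.63°.

-89.63°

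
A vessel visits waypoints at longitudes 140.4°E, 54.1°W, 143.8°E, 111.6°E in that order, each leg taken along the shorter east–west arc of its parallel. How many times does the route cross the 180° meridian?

Leg 1: +140.4° → -54.1°, shortest Δλ = 165.5° (east) — crosses 180°.
Leg 2: -54.1° → +143.8°, shortest Δλ = -162.1° (west) — crosses 180°.
Leg 3: +143.8° → +111.6°, shortest Δλ = -32.2° (west) — does not cross 180°.
Total crossings: 2.

2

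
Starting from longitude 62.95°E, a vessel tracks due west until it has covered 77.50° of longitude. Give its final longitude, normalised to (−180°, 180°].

Start at +62.95°; shift −77.50° → -14.55°.
-14.55° already lies in (−180°, 180°].

14.55°W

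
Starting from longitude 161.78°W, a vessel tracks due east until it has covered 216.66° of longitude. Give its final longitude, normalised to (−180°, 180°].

Start at -161.78°; shift +216.66° → +54.88°.
+54.88° already lies in (−180°, 180°].

54.88°E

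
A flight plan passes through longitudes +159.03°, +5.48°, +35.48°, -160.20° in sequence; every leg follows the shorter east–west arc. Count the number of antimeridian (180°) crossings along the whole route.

1

Leg 1: +159.03° → +5.48°, shortest Δλ = -153.55° (west) — does not cross 180°.
Leg 2: +5.48° → +35.48°, shortest Δλ = 30.0° (east) — does not cross 180°.
Leg 3: +35.48° → -160.20°, shortest Δλ = 164.32° (east) — crosses 180°.
Total crossings: 1.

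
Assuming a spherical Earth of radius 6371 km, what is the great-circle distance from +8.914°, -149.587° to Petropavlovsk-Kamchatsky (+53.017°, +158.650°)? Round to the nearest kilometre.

Δλ = 158.650 − -149.587 = 308.237°; wrapped into (−180°, 180°]: -51.763°.
Δφ = 53.017 − 8.914 = 44.103°.
a = sin²(Δφ/2) + cos φ₁ · cos φ₂ · sin²(Δλ/2) = 0.254197.
c = 2·atan2(√a, √(1−a)) = 1.05686 rad → d = 6371·c ≈ 6733.27 km.

6733 km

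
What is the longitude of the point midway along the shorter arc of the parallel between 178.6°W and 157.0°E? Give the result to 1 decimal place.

Signed shortest Δλ from -178.6° to +157.0° is -24.4°.
Midpoint longitude = -178.6° + (-24.4°)/2 = -178.6° − 12.2° = -190.8°.
Normalise into (−180°, 180°]: +169.2°.
(The naïve average (-178.6 + +157.0)/2 = -10.8° is on the wrong side of the globe.)

169.2°E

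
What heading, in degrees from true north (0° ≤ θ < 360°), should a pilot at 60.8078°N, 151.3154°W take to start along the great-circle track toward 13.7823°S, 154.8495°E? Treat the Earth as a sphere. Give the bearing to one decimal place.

Δλ = 154.8495 − -151.3154 = 306.1649°; wrapped into (−180°, 180°]: -53.8351°.
θ = atan2( sin Δλ · cos φ₂ , cos φ₁ · sin φ₂ − sin φ₁ · cos φ₂ · cos Δλ )
  = atan2(-0.78408, -0.61652) = -128.178° → normalised to [0°, 360°): 231.822°.

231.8°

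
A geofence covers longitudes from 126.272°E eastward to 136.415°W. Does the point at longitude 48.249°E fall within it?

Band width going east from +126.272° to -136.415°: ((-136.415 − 126.272) mod 360) = 97.313°.
Offset of +48.249° east of the west edge: ((48.249 − 126.272) mod 360) = 281.977°.
281.977° > 97.313° ⇒ outside.

No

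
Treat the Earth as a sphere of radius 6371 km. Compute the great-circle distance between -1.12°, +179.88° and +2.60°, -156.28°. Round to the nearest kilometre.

Δλ = -156.28 − 179.88 = -336.16°; wrapped into (−180°, 180°]: 23.84°.
Δφ = 2.60 − -1.12 = 3.72°.
a = sin²(Δφ/2) + cos φ₁ · cos φ₂ · sin²(Δλ/2) = 0.043663.
c = 2·atan2(√a, √(1−a)) = 0.42101 rad → d = 6371·c ≈ 2682.28 km.

2682 km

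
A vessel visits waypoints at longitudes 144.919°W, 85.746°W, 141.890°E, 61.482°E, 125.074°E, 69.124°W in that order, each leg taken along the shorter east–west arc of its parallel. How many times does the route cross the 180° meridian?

Leg 1: -144.919° → -85.746°, shortest Δλ = 59.173° (east) — does not cross 180°.
Leg 2: -85.746° → +141.890°, shortest Δλ = -132.364° (west) — crosses 180°.
Leg 3: +141.890° → +61.482°, shortest Δλ = -80.408° (west) — does not cross 180°.
Leg 4: +61.482° → +125.074°, shortest Δλ = 63.592° (east) — does not cross 180°.
Leg 5: +125.074° → -69.124°, shortest Δλ = 165.802° (east) — crosses 180°.
Total crossings: 2.

2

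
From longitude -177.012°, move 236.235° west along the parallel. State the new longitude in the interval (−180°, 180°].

-53.247°

Start at -177.012°; shift −236.235° → -413.247°.
-413.247° lies outside (−180°, 180°]; add 360° → -53.247°.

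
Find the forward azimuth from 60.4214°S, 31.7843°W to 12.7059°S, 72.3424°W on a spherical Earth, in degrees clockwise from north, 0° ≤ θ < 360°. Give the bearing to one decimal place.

310.2°

Δλ = -72.3424 − -31.7843 = -40.5581°.
θ = atan2( sin Δλ · cos φ₂ , cos φ₁ · sin φ₂ − sin φ₁ · cos φ₂ · cos Δλ )
  = atan2(-0.63430, 0.53599) = -49.802° → normalised to [0°, 360°): 310.198°.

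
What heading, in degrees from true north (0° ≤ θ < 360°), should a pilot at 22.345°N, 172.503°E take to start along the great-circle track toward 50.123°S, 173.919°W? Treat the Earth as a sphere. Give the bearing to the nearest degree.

171°

Δλ = -173.919 − 172.503 = -346.422°; wrapped into (−180°, 180°]: 13.578°.
θ = atan2( sin Δλ · cos φ₂ , cos φ₁ · sin φ₂ − sin φ₁ · cos φ₂ · cos Δλ )
  = atan2(0.15052, -0.94674) = 170.966° → normalised to [0°, 360°): 170.966°.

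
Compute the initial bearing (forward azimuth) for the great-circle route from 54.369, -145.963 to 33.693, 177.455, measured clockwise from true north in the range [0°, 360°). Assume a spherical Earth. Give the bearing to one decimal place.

Δλ = 177.455 − -145.963 = 323.418°; wrapped into (−180°, 180°]: -36.582°.
θ = atan2( sin Δλ · cos φ₂ , cos φ₁ · sin φ₂ − sin φ₁ · cos φ₂ · cos Δλ )
  = atan2(-0.49586, -0.21986) = -113.912° → normalised to [0°, 360°): 246.088°.

246.1°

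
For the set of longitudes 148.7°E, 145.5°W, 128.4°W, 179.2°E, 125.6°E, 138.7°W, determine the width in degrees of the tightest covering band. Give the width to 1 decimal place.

106.0°

Sort the longitudes: -145.5°, -138.7°, -128.4°, +125.6°, +148.7°, +179.2°.
Eastward gaps between consecutive values (wrapping around): 6.8°, 10.3°, 254.0°, 23.1°, 30.5°, 35.3°.
Largest gap = 254.0° ⇒ minimal covering band is its complement: 360° − 254.0° = 106.0°.
Band runs from +125.6° eastward to -128.4°, crossing the antimeridian.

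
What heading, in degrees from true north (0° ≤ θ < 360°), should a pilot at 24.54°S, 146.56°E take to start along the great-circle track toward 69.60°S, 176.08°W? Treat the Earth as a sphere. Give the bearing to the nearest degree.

Δλ = -176.08 − 146.56 = -322.64°; wrapped into (−180°, 180°]: 37.36°.
θ = atan2( sin Δλ · cos φ₂ , cos φ₁ · sin φ₂ − sin φ₁ · cos φ₂ · cos Δλ )
  = atan2(0.21152, -0.73755) = 163.998° → normalised to [0°, 360°): 163.998°.

164°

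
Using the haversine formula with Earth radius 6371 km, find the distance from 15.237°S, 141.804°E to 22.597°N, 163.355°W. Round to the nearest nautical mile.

Δλ = -163.355 − 141.804 = -305.159°; wrapped into (−180°, 180°]: 54.841°.
Δφ = 22.597 − -15.237 = 37.834°.
a = sin²(Δφ/2) + cos φ₁ · cos φ₂ · sin²(Δλ/2) = 0.294017.
c = 2·atan2(√a, √(1−a)) = 1.14619 rad → d = 6371·c ≈ 7302.35 km ≈ 3942.95 nmi.

3943 nmi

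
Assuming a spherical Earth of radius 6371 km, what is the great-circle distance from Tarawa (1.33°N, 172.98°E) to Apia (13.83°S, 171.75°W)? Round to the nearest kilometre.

2382 km

Δλ = -171.75 − 172.98 = -344.73°; wrapped into (−180°, 180°]: 15.27°.
Δφ = -13.83 − 1.33 = -15.16°.
a = sin²(Δφ/2) + cos φ₁ · cos φ₂ · sin²(Δλ/2) = 0.034536.
c = 2·atan2(√a, √(1−a)) = 0.37385 rad → d = 6371·c ≈ 2381.81 km.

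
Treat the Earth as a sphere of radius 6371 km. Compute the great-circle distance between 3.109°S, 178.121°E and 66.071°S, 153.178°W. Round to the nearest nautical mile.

Δλ = -153.178 − 178.121 = -331.299°; wrapped into (−180°, 180°]: 28.701°.
Δφ = -66.071 − -3.109 = -62.962°.
a = sin²(Δφ/2) + cos φ₁ · cos φ₂ · sin²(Δλ/2) = 0.297589.
c = 2·atan2(√a, √(1−a)) = 1.15401 rad → d = 6371·c ≈ 7352.22 km ≈ 3969.88 nmi.

3970 nmi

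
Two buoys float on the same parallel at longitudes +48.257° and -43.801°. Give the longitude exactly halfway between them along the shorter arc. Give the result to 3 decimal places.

Signed shortest Δλ from +48.257° to -43.801° is -92.058°.
Midpoint longitude = +48.257° + (-92.058°)/2 = +48.257° − 46.029° = +2.228°.

+2.228°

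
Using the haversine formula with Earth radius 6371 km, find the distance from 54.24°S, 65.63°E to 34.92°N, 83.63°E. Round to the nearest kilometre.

Δλ = 83.63 − 65.63 = 18.00°.
Δφ = 34.92 − -54.24 = 89.16°.
a = sin²(Δφ/2) + cos φ₁ · cos φ₂ · sin²(Δλ/2) = 0.504396.
c = 2·atan2(√a, √(1−a)) = 1.57959 rad → d = 6371·c ≈ 10063.56 km.

10064 km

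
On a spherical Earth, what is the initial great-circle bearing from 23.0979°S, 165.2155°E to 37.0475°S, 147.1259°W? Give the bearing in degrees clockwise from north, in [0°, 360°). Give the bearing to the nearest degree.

Δλ = -147.1259 − 165.2155 = -312.3414°; wrapped into (−180°, 180°]: 47.6586°.
θ = atan2( sin Δλ · cos φ₂ , cos φ₁ · sin φ₂ − sin φ₁ · cos φ₂ · cos Δλ )
  = atan2(0.58994, -0.34328) = 120.195° → normalised to [0°, 360°): 120.195°.

120°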